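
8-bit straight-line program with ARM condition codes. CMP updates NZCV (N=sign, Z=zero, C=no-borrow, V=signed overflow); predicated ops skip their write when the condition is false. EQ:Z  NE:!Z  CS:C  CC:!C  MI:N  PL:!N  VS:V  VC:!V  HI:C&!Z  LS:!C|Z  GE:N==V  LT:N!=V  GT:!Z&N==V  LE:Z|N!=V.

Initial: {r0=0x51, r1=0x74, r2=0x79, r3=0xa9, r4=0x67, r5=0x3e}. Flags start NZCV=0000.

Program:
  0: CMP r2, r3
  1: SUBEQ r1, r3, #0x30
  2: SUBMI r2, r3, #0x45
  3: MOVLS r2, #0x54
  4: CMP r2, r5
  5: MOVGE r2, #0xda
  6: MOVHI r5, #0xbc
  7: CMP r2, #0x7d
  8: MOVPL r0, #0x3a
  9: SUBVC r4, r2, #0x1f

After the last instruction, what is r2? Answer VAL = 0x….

[0] flags=1001 → (cmp)
[1] flags=1001 EQ?F → skip
[2] flags=1001 MI?T → r2=0x64
[3] flags=1001 LS?T → r2=0x54
[4] flags=0010 → (cmp)
[5] flags=0010 GE?T → r2=0xda
[6] flags=0010 HI?T → r5=0xbc
[7] flags=0011 → (cmp)
[8] flags=0011 PL?T → r0=0x3a
[9] flags=0011 VC?F → skip

VAL = 0xda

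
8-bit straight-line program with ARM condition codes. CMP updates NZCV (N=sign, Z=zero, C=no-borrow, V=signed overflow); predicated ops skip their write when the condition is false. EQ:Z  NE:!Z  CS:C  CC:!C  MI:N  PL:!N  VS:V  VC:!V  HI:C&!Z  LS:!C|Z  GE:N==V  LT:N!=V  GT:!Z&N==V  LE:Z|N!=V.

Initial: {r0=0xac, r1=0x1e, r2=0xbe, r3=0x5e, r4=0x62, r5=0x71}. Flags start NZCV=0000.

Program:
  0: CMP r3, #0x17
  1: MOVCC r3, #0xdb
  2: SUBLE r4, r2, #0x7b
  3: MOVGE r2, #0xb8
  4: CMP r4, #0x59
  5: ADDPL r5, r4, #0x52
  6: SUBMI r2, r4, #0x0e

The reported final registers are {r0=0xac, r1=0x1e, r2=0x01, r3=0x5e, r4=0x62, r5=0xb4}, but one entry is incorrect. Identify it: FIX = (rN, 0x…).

FIX = (r2, 0xb8)

[0] flags=0010 → (cmp)
[1] flags=0010 CC?F → skip
[2] flags=0010 LE?F → skip
[3] flags=0010 GE?T → r2=0xb8
[4] flags=0010 → (cmp)
[5] flags=0010 PL?T → r5=0xb4
[6] flags=0010 MI?F → skip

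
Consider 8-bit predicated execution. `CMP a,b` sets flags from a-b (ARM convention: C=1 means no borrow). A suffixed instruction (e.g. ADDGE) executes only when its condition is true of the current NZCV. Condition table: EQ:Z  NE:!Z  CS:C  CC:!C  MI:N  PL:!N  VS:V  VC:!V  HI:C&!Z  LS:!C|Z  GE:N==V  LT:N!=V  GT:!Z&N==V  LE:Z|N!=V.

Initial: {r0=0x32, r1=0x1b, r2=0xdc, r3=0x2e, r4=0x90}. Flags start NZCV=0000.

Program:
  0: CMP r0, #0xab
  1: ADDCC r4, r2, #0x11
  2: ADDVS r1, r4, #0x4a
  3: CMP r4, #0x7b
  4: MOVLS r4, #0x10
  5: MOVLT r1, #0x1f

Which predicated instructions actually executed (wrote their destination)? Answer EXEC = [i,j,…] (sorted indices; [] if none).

[0] flags=1001 → (cmp)
[1] flags=1001 CC?T → r4=0xed
[2] flags=1001 VS?T → r1=0x37
[3] flags=0011 → (cmp)
[4] flags=0011 LS?F → skip
[5] flags=0011 LT?T → r1=0x1f

EXEC = [1,2,5]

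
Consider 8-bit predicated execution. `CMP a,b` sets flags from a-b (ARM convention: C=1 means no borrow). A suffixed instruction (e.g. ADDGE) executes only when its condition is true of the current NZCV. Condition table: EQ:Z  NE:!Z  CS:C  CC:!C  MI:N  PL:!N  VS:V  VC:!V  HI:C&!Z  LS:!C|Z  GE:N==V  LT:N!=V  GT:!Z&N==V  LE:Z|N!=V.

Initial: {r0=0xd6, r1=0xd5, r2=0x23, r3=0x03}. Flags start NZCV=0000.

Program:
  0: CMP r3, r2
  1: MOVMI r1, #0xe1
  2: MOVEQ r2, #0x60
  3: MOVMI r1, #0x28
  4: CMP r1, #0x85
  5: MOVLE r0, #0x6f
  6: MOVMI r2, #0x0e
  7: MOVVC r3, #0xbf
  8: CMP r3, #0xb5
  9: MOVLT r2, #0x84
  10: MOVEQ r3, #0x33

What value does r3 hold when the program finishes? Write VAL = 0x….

[0] flags=1000 → (cmp)
[1] flags=1000 MI?T → r1=0xe1
[2] flags=1000 EQ?F → skip
[3] flags=1000 MI?T → r1=0x28
[4] flags=1001 → (cmp)
[5] flags=1001 LE?F → skip
[6] flags=1001 MI?T → r2=0x0e
[7] flags=1001 VC?F → skip
[8] flags=0000 → (cmp)
[9] flags=0000 LT?F → skip
[10] flags=0000 EQ?F → skip

VAL = 0x03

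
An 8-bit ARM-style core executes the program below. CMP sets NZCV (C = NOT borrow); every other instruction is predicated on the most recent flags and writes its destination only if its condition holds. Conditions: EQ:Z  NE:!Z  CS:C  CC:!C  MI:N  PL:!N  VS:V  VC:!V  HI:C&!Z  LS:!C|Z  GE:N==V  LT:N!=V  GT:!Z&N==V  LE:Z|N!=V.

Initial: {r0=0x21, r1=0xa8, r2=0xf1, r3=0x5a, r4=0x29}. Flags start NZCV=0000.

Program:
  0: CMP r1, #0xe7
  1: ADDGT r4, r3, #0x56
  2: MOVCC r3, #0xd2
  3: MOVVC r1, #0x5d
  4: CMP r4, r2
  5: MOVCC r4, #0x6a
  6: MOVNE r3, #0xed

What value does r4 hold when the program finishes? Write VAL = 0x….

VAL = 0x6a

0: ✓ CMP  NZCV=1000
1: · ADDGT
2: ✓ MOVCC  r3←0xd2
3: ✓ MOVVC  r1←0x5d
4: ✓ CMP  NZCV=0000
5: ✓ MOVCC  r4←0x6a
6: ✓ MOVNE  r3←0xed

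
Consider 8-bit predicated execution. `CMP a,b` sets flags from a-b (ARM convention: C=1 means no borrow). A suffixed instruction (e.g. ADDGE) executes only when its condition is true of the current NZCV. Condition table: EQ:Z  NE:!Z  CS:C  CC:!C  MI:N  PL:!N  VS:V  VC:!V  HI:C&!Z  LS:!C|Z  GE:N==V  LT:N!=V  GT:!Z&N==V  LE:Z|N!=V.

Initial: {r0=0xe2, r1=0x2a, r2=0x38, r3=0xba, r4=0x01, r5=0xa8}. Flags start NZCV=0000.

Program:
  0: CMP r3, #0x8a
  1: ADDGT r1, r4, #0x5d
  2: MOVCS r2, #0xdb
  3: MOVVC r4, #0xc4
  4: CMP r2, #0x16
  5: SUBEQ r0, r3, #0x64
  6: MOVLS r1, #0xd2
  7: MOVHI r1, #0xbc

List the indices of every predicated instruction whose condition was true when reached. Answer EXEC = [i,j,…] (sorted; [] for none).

EXEC = [1,2,3,7]

[0] flags=0010 → (cmp)
[1] flags=0010 GT?T → r1=0x5e
[2] flags=0010 CS?T → r2=0xdb
[3] flags=0010 VC?T → r4=0xc4
[4] flags=1010 → (cmp)
[5] flags=1010 EQ?F → skip
[6] flags=1010 LS?F → skip
[7] flags=1010 HI?T → r1=0xbc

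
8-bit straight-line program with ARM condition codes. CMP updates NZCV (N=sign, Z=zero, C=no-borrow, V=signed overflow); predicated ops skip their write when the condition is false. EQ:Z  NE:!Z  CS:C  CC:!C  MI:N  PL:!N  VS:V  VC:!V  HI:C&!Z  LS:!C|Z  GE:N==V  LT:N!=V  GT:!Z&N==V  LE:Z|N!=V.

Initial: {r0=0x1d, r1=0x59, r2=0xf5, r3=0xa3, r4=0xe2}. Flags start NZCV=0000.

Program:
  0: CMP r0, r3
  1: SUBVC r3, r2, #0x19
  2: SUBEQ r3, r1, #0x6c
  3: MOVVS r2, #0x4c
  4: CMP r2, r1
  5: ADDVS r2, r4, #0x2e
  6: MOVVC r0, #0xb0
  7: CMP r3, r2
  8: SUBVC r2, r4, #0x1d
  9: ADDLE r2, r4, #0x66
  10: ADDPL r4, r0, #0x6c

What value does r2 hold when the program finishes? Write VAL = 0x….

VAL = 0x48

0: ✓ CMP  NZCV=0000
1: ✓ SUBVC  r3←0xdc
2: · SUBEQ
3: · MOVVS
4: ✓ CMP  NZCV=1010
5: · ADDVS
6: ✓ MOVVC  r0←0xb0
7: ✓ CMP  NZCV=1000
8: ✓ SUBVC  r2←0xc5
9: ✓ ADDLE  r2←0x48
10: · ADDPL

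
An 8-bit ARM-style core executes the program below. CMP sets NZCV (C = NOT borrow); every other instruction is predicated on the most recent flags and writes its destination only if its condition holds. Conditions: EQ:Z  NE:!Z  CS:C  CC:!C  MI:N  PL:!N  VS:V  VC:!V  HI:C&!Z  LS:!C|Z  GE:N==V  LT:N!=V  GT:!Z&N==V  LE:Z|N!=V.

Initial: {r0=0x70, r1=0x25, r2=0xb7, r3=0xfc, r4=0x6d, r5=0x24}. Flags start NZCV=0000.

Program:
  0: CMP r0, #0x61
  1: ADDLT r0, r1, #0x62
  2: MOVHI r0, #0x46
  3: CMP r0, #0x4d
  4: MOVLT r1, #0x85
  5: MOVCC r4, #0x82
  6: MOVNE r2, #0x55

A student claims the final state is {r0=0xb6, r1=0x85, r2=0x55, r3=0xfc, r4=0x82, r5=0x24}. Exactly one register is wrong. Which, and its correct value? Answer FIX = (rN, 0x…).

0: ✓ CMP  NZCV=0010
1: · ADDLT
2: ✓ MOVHI  r0←0x46
3: ✓ CMP  NZCV=1000
4: ✓ MOVLT  r1←0x85
5: ✓ MOVCC  r4←0x82
6: ✓ MOVNE  r2←0x55

FIX = (r0, 0x46)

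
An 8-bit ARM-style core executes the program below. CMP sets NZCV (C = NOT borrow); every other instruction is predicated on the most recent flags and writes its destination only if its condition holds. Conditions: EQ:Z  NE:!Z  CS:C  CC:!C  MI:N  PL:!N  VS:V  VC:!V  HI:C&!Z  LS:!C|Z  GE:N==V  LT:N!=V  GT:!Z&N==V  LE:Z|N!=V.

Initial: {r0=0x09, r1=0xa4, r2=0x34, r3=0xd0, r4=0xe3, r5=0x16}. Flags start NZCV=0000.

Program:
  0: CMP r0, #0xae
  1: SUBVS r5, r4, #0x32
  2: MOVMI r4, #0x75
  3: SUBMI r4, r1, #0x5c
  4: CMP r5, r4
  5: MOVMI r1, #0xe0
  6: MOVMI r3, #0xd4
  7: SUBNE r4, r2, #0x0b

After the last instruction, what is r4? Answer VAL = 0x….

VAL = 0x29

[0] flags=0000 → (cmp)
[1] flags=0000 VS?F → skip
[2] flags=0000 MI?F → skip
[3] flags=0000 MI?F → skip
[4] flags=0000 → (cmp)
[5] flags=0000 MI?F → skip
[6] flags=0000 MI?F → skip
[7] flags=0000 NE?T → r4=0x29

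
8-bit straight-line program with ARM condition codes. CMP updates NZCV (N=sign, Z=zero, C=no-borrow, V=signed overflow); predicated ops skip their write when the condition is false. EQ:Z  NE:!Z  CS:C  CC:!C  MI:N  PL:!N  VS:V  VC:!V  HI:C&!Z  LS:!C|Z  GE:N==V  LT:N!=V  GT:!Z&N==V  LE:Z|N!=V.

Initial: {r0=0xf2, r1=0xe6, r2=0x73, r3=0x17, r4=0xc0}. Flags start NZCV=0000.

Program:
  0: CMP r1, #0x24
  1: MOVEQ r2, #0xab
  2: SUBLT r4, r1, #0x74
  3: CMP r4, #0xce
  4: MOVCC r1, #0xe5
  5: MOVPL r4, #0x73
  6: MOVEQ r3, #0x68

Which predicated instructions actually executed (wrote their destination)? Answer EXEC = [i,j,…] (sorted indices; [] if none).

0: ✓ CMP  NZCV=1010
1: · MOVEQ
2: ✓ SUBLT  r4←0x72
3: ✓ CMP  NZCV=1001
4: ✓ MOVCC  r1←0xe5
5: · MOVPL
6: · MOVEQ

EXEC = [2,4]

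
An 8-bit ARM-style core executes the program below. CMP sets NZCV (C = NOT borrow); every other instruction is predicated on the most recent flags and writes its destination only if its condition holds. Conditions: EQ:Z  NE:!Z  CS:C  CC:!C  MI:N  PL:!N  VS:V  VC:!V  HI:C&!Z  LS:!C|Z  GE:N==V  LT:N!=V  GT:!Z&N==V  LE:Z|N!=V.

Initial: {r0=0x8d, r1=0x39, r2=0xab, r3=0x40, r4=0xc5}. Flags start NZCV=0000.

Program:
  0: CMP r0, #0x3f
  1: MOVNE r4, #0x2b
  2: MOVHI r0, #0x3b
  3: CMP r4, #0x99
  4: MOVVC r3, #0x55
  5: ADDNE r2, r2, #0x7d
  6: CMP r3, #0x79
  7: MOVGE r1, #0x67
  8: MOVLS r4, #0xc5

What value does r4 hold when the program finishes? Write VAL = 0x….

VAL = 0xc5

0: ✓ CMP  NZCV=0011
1: ✓ MOVNE  r4←0x2b
2: ✓ MOVHI  r0←0x3b
3: ✓ CMP  NZCV=1001
4: · MOVVC
5: ✓ ADDNE  r2←0x28
6: ✓ CMP  NZCV=1000
7: · MOVGE
8: ✓ MOVLS  r4←0xc5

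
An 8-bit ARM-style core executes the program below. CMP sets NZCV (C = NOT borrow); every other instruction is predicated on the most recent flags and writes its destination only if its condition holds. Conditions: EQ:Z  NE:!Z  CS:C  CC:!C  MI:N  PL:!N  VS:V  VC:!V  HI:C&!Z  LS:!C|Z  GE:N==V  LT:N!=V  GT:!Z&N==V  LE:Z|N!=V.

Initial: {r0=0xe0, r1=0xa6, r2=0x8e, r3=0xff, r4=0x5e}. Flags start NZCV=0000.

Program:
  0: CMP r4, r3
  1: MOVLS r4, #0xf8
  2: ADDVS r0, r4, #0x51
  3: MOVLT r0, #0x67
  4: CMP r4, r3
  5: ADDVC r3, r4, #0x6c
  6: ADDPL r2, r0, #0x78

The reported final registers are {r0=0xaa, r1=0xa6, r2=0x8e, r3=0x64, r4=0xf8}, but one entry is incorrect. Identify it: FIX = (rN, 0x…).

[0] flags=0000 → (cmp)
[1] flags=0000 LS?T → r4=0xf8
[2] flags=0000 VS?F → skip
[3] flags=0000 LT?F → skip
[4] flags=1000 → (cmp)
[5] flags=1000 VC?T → r3=0x64
[6] flags=1000 PL?F → skip

FIX = (r0, 0xe0)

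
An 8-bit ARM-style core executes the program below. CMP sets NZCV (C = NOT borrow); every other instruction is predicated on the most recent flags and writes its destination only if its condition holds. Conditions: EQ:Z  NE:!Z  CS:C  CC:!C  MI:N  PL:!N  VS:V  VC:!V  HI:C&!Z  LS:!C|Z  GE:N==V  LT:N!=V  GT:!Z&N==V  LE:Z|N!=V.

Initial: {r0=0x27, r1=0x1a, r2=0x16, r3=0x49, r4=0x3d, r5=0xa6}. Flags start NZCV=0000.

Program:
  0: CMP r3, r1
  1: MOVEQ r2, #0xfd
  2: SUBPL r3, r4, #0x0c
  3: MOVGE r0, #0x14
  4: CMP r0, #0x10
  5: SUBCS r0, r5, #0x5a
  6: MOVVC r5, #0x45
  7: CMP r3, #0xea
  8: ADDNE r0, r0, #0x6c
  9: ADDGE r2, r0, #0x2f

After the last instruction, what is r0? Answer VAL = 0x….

VAL = 0xb8

[0] flags=0010 → (cmp)
[1] flags=0010 EQ?F → skip
[2] flags=0010 PL?T → r3=0x31
[3] flags=0010 GE?T → r0=0x14
[4] flags=0010 → (cmp)
[5] flags=0010 CS?T → r0=0x4c
[6] flags=0010 VC?T → r5=0x45
[7] flags=0000 → (cmp)
[8] flags=0000 NE?T → r0=0xb8
[9] flags=0000 GE?T → r2=0xe7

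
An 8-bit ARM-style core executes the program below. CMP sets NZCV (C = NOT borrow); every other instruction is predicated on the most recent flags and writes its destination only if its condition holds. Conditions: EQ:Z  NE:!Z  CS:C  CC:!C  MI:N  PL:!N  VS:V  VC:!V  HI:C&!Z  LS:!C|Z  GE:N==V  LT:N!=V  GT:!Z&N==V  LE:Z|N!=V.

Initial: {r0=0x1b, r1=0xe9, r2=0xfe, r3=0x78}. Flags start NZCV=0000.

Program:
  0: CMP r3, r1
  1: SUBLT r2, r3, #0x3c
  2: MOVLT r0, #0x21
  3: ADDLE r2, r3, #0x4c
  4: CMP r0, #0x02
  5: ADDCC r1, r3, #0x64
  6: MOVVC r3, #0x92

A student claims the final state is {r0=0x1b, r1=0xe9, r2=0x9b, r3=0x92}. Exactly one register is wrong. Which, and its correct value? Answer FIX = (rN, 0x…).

FIX = (r2, 0xfe)

[0] flags=1001 → (cmp)
[1] flags=1001 LT?F → skip
[2] flags=1001 LT?F → skip
[3] flags=1001 LE?F → skip
[4] flags=0010 → (cmp)
[5] flags=0010 CC?F → skip
[6] flags=0010 VC?T → r3=0x92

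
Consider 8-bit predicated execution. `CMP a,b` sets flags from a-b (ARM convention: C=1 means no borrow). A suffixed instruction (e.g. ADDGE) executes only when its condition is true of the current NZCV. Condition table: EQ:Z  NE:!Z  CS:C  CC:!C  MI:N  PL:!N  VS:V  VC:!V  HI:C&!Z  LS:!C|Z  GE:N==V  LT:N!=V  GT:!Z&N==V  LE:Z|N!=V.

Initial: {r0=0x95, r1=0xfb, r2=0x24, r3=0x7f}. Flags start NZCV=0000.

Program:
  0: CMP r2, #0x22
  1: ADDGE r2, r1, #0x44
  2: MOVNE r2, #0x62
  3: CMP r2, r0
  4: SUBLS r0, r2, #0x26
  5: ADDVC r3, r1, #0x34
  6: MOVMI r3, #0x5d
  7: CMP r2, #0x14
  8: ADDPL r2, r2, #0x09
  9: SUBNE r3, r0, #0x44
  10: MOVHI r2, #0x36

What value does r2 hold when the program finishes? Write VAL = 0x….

VAL = 0x36

[0] flags=0010 → (cmp)
[1] flags=0010 GE?T → r2=0x3f
[2] flags=0010 NE?T → r2=0x62
[3] flags=1001 → (cmp)
[4] flags=1001 LS?T → r0=0x3c
[5] flags=1001 VC?F → skip
[6] flags=1001 MI?T → r3=0x5d
[7] flags=0010 → (cmp)
[8] flags=0010 PL?T → r2=0x6b
[9] flags=0010 NE?T → r3=0xf8
[10] flags=0010 HI?T → r2=0x36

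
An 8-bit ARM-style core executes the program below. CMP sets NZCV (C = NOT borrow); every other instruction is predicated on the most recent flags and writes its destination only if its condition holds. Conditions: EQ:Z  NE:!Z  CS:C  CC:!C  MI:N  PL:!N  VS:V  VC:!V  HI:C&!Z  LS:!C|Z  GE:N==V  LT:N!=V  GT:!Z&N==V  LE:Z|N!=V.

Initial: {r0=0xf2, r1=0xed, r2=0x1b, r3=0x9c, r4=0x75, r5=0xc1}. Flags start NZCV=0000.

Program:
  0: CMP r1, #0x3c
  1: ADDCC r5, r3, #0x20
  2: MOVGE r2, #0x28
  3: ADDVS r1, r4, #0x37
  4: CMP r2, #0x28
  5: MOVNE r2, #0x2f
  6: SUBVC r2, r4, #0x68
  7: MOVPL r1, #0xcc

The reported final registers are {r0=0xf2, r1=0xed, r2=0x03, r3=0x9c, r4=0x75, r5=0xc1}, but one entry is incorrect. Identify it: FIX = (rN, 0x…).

0: ✓ CMP  NZCV=1010
1: · ADDCC
2: · MOVGE
3: · ADDVS
4: ✓ CMP  NZCV=1000
5: ✓ MOVNE  r2←0x2f
6: ✓ SUBVC  r2←0x0d
7: · MOVPL

FIX = (r2, 0x0d)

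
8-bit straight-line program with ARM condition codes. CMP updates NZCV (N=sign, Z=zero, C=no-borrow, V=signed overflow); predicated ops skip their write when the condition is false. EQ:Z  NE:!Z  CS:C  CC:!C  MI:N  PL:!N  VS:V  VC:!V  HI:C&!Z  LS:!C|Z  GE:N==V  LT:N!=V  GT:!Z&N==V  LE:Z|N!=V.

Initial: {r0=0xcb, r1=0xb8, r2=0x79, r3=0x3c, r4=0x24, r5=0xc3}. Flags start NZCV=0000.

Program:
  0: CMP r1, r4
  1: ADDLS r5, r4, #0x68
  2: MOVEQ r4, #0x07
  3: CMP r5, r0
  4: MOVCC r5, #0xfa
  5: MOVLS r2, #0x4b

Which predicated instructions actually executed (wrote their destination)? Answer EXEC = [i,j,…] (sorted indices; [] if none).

[0] flags=1010 → (cmp)
[1] flags=1010 LS?F → skip
[2] flags=1010 EQ?F → skip
[3] flags=1000 → (cmp)
[4] flags=1000 CC?T → r5=0xfa
[5] flags=1000 LS?T → r2=0x4b

EXEC = [4,5]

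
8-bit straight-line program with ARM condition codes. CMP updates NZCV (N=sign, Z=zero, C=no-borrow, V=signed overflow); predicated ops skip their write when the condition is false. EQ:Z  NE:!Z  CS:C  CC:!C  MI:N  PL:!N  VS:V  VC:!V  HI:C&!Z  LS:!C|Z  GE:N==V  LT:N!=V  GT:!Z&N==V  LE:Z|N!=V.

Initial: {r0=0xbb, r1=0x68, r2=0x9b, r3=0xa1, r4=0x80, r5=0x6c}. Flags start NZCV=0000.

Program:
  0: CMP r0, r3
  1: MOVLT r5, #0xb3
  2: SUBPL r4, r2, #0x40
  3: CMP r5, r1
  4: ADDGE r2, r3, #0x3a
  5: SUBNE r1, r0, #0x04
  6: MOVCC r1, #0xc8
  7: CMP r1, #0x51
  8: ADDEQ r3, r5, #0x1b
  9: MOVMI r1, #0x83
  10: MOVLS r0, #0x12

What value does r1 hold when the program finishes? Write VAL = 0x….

[0] flags=0010 → (cmp)
[1] flags=0010 LT?F → skip
[2] flags=0010 PL?T → r4=0x5b
[3] flags=0010 → (cmp)
[4] flags=0010 GE?T → r2=0xdb
[5] flags=0010 NE?T → r1=0xb7
[6] flags=0010 CC?F → skip
[7] flags=0011 → (cmp)
[8] flags=0011 EQ?F → skip
[9] flags=0011 MI?F → skip
[10] flags=0011 LS?F → skip

VAL = 0xb7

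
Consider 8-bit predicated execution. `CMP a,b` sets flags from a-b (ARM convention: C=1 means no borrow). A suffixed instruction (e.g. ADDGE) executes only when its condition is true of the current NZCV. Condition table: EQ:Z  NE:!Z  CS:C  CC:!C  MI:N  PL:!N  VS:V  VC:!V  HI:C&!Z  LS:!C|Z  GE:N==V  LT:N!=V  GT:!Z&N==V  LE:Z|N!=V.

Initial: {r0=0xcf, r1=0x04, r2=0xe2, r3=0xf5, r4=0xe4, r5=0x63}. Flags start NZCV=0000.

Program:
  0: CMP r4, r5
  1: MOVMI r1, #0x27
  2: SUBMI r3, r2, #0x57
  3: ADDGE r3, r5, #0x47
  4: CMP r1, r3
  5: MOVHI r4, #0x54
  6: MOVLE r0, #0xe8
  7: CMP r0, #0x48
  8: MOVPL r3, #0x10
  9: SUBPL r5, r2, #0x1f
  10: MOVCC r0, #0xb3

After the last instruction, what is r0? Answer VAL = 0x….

0: ✓ CMP  NZCV=1010
1: ✓ MOVMI  r1←0x27
2: ✓ SUBMI  r3←0x8b
3: · ADDGE
4: ✓ CMP  NZCV=1001
5: · MOVHI
6: · MOVLE
7: ✓ CMP  NZCV=1010
8: · MOVPL
9: · SUBPL
10: · MOVCC

VAL = 0xcf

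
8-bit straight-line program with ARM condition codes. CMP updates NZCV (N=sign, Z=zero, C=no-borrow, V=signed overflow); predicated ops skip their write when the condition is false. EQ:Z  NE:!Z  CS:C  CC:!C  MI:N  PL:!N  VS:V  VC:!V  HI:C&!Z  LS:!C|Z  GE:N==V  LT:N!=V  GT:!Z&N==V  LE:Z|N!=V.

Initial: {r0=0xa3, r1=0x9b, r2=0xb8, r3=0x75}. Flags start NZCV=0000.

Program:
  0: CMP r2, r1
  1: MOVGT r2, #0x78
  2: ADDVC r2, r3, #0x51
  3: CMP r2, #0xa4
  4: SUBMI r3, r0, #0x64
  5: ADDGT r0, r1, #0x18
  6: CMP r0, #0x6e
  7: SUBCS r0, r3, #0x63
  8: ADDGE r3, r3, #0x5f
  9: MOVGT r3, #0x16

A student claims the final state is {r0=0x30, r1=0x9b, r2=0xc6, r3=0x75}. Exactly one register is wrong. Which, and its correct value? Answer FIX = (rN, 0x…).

0: ✓ CMP  NZCV=0010
1: ✓ MOVGT  r2←0x78
2: ✓ ADDVC  r2←0xc6
3: ✓ CMP  NZCV=0010
4: · SUBMI
5: ✓ ADDGT  r0←0xb3
6: ✓ CMP  NZCV=0011
7: ✓ SUBCS  r0←0x12
8: · ADDGE
9: · MOVGT

FIX = (r0, 0x12)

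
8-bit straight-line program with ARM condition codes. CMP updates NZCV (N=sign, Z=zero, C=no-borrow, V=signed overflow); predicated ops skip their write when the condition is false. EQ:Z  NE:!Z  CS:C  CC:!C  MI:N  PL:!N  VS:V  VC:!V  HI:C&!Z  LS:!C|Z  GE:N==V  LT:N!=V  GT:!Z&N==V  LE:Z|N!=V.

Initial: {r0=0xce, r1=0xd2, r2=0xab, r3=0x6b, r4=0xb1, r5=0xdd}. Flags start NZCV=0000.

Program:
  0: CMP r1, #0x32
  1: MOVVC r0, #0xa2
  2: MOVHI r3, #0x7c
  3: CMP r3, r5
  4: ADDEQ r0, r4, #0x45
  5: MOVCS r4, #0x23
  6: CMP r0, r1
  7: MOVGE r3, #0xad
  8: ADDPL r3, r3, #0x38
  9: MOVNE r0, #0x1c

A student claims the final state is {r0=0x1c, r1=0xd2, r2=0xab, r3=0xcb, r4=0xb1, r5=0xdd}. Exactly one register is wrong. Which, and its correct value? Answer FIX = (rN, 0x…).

0: ✓ CMP  NZCV=1010
1: ✓ MOVVC  r0←0xa2
2: ✓ MOVHI  r3←0x7c
3: ✓ CMP  NZCV=1001
4: · ADDEQ
5: · MOVCS
6: ✓ CMP  NZCV=1000
7: · MOVGE
8: · ADDPL
9: ✓ MOVNE  r0←0x1c

FIX = (r3, 0x7c)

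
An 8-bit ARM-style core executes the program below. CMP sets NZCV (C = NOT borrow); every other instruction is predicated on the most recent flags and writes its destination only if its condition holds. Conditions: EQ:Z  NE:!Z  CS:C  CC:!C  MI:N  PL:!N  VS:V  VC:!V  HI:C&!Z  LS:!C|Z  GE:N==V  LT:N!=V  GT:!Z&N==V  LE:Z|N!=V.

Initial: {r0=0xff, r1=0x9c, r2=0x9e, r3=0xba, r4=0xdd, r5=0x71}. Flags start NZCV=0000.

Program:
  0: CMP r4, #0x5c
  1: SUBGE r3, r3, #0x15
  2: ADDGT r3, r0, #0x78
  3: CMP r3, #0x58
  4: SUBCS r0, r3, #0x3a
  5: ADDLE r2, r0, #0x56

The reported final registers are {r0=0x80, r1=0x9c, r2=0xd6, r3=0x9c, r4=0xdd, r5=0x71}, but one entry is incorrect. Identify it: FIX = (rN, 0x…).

FIX = (r3, 0xba)

0: ✓ CMP  NZCV=1010
1: · SUBGE
2: · ADDGT
3: ✓ CMP  NZCV=0011
4: ✓ SUBCS  r0←0x80
5: ✓ ADDLE  r2←0xd6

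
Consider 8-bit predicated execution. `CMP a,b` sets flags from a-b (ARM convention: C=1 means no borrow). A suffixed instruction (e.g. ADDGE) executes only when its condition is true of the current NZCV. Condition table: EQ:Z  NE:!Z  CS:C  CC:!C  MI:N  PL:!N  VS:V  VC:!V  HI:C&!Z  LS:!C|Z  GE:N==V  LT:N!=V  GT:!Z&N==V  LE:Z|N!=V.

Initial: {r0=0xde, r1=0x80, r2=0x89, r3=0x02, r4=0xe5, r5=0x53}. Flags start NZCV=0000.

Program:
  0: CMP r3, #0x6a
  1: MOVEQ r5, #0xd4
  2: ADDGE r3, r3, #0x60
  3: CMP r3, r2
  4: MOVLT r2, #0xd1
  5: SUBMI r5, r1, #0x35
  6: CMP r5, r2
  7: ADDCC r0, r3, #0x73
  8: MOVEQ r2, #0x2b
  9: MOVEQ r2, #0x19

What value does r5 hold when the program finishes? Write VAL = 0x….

[0] flags=1000 → (cmp)
[1] flags=1000 EQ?F → skip
[2] flags=1000 GE?F → skip
[3] flags=0000 → (cmp)
[4] flags=0000 LT?F → skip
[5] flags=0000 MI?F → skip
[6] flags=1001 → (cmp)
[7] flags=1001 CC?T → r0=0x75
[8] flags=1001 EQ?F → skip
[9] flags=1001 EQ?F → skip

VAL = 0x53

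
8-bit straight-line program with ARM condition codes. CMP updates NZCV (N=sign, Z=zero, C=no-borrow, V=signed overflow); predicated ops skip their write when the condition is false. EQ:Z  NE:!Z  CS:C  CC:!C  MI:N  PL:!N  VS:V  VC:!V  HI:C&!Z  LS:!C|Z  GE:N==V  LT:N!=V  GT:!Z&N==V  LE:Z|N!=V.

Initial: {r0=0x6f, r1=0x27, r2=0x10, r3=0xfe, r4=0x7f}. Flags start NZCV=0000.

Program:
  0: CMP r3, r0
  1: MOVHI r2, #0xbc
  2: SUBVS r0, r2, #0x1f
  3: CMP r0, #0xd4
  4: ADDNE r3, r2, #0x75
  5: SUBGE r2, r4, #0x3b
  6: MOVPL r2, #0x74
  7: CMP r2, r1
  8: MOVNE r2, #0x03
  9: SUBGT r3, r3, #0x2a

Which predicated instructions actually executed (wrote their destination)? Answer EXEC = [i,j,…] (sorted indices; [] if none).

0: ✓ CMP  NZCV=1010
1: ✓ MOVHI  r2←0xbc
2: · SUBVS
3: ✓ CMP  NZCV=1001
4: ✓ ADDNE  r3←0x31
5: ✓ SUBGE  r2←0x44
6: · MOVPL
7: ✓ CMP  NZCV=0010
8: ✓ MOVNE  r2←0x03
9: ✓ SUBGT  r3←0x07

EXEC = [1,4,5,8,9]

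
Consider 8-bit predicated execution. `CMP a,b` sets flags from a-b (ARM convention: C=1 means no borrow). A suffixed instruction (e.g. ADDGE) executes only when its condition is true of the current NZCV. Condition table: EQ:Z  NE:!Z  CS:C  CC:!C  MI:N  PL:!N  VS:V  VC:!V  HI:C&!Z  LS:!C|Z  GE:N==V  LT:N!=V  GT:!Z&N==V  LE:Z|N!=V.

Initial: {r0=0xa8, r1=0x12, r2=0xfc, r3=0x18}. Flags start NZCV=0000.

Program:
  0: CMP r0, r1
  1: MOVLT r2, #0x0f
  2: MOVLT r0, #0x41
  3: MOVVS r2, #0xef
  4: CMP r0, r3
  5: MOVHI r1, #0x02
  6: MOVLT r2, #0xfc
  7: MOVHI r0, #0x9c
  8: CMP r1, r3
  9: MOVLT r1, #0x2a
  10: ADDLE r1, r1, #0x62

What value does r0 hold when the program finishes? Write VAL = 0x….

VAL = 0x9c

[0] flags=1010 → (cmp)
[1] flags=1010 LT?T → r2=0x0f
[2] flags=1010 LT?T → r0=0x41
[3] flags=1010 VS?F → skip
[4] flags=0010 → (cmp)
[5] flags=0010 HI?T → r1=0x02
[6] flags=0010 LT?F → skip
[7] flags=0010 HI?T → r0=0x9c
[8] flags=1000 → (cmp)
[9] flags=1000 LT?T → r1=0x2a
[10] flags=1000 LE?T → r1=0x8c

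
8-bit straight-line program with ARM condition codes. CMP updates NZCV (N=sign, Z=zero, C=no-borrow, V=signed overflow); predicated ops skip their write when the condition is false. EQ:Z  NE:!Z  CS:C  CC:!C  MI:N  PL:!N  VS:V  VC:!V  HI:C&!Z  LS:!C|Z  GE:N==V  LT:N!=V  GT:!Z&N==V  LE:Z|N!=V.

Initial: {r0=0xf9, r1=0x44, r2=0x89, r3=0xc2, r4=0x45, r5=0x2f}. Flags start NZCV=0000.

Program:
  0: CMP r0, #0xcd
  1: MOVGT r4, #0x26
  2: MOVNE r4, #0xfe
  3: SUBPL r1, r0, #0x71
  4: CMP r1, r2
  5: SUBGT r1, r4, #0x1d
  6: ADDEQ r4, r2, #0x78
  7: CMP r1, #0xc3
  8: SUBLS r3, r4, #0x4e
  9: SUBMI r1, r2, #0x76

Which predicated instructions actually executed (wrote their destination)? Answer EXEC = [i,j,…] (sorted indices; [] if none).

EXEC = [1,2,3,8,9]

[0] flags=0010 → (cmp)
[1] flags=0010 GT?T → r4=0x26
[2] flags=0010 NE?T → r4=0xfe
[3] flags=0010 PL?T → r1=0x88
[4] flags=1000 → (cmp)
[5] flags=1000 GT?F → skip
[6] flags=1000 EQ?F → skip
[7] flags=1000 → (cmp)
[8] flags=1000 LS?T → r3=0xb0
[9] flags=1000 MI?T → r1=0x13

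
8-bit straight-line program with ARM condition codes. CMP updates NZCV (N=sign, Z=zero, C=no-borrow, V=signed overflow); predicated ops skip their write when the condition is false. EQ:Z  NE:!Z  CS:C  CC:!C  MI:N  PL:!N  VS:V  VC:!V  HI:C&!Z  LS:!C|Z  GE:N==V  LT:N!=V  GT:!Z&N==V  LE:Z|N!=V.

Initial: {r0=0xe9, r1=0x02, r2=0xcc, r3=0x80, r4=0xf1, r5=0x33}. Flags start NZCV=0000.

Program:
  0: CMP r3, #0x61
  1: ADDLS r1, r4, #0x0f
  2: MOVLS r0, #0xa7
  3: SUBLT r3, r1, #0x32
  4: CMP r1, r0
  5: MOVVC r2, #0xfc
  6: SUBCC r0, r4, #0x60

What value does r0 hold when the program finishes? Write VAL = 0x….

VAL = 0x91

0: ✓ CMP  NZCV=0011
1: · ADDLS
2: · MOVLS
3: ✓ SUBLT  r3←0xd0
4: ✓ CMP  NZCV=0000
5: ✓ MOVVC  r2←0xfc
6: ✓ SUBCC  r0←0x91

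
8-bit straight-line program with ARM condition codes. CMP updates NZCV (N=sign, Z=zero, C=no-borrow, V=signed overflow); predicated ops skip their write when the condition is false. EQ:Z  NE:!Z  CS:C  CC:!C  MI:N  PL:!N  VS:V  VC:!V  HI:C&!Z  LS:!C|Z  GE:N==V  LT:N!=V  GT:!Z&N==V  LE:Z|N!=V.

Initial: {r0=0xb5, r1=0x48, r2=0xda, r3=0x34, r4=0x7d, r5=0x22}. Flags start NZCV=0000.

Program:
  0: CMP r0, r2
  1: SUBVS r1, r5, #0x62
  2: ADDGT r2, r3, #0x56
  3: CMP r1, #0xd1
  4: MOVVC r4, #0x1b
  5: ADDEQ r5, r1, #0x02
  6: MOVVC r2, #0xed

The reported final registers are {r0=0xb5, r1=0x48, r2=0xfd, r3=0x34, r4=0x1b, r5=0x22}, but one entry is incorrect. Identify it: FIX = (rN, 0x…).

FIX = (r2, 0xed)

0: ✓ CMP  NZCV=1000
1: · SUBVS
2: · ADDGT
3: ✓ CMP  NZCV=0000
4: ✓ MOVVC  r4←0x1b
5: · ADDEQ
6: ✓ MOVVC  r2←0xed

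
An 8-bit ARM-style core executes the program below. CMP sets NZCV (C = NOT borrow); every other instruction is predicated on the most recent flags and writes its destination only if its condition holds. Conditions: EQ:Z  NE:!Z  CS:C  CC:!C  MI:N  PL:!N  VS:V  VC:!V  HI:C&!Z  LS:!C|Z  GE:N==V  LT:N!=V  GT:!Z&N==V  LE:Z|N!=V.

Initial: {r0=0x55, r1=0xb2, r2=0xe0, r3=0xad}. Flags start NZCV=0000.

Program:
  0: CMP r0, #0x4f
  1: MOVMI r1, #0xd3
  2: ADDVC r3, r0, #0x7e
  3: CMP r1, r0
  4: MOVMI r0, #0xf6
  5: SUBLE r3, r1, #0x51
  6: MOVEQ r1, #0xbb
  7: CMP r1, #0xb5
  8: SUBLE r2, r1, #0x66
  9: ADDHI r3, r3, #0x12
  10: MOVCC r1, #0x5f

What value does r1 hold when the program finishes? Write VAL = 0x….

VAL = 0x5f

[0] flags=0010 → (cmp)
[1] flags=0010 MI?F → skip
[2] flags=0010 VC?T → r3=0xd3
[3] flags=0011 → (cmp)
[4] flags=0011 MI?F → skip
[5] flags=0011 LE?T → r3=0x61
[6] flags=0011 EQ?F → skip
[7] flags=1000 → (cmp)
[8] flags=1000 LE?T → r2=0x4c
[9] flags=1000 HI?F → skip
[10] flags=1000 CC?T → r1=0x5f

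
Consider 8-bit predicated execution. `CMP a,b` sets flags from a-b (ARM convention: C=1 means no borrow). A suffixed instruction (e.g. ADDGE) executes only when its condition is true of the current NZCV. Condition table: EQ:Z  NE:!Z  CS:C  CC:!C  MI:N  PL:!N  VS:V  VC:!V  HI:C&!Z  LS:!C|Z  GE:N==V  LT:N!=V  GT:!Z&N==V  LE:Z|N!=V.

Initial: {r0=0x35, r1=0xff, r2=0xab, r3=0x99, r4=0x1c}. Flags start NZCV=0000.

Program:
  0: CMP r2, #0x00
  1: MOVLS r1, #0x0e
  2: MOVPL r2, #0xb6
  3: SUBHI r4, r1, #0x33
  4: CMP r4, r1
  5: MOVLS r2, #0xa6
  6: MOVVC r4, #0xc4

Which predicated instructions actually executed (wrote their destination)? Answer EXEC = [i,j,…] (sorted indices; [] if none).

[0] flags=1010 → (cmp)
[1] flags=1010 LS?F → skip
[2] flags=1010 PL?F → skip
[3] flags=1010 HI?T → r4=0xcc
[4] flags=1000 → (cmp)
[5] flags=1000 LS?T → r2=0xa6
[6] flags=1000 VC?T → r4=0xc4

EXEC = [3,5,6]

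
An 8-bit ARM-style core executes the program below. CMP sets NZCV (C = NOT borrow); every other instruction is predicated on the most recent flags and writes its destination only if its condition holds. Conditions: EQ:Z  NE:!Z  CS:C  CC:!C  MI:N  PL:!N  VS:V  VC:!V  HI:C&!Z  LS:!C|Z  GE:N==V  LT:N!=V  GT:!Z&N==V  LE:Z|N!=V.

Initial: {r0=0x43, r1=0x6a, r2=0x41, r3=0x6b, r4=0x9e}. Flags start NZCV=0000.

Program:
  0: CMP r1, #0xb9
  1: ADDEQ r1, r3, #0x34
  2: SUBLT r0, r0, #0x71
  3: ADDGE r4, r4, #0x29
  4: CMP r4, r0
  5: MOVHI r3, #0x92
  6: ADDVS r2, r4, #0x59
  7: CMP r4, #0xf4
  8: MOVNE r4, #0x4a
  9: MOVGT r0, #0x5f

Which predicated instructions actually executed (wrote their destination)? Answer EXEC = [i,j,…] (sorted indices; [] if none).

EXEC = [3,5,8]

[0] flags=1001 → (cmp)
[1] flags=1001 EQ?F → skip
[2] flags=1001 LT?F → skip
[3] flags=1001 GE?T → r4=0xc7
[4] flags=1010 → (cmp)
[5] flags=1010 HI?T → r3=0x92
[6] flags=1010 VS?F → skip
[7] flags=1000 → (cmp)
[8] flags=1000 NE?T → r4=0x4a
[9] flags=1000 GT?F → skip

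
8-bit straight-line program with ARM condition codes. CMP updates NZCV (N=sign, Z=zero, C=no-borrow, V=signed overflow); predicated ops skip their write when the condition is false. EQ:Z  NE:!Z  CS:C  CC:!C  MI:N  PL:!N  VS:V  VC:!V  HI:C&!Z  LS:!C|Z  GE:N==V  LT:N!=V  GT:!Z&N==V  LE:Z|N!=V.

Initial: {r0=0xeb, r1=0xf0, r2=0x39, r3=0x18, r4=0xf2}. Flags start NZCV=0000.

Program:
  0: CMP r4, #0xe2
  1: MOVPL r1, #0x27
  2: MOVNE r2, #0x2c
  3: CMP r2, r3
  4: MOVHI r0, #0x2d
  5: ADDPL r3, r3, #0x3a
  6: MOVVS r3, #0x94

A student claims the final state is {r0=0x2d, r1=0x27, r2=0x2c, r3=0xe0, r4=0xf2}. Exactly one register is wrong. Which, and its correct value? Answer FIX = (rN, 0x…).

FIX = (r3, 0x52)

0: ✓ CMP  NZCV=0010
1: ✓ MOVPL  r1←0x27
2: ✓ MOVNE  r2←0x2c
3: ✓ CMP  NZCV=0010
4: ✓ MOVHI  r0←0x2d
5: ✓ ADDPL  r3←0x52
6: · MOVVS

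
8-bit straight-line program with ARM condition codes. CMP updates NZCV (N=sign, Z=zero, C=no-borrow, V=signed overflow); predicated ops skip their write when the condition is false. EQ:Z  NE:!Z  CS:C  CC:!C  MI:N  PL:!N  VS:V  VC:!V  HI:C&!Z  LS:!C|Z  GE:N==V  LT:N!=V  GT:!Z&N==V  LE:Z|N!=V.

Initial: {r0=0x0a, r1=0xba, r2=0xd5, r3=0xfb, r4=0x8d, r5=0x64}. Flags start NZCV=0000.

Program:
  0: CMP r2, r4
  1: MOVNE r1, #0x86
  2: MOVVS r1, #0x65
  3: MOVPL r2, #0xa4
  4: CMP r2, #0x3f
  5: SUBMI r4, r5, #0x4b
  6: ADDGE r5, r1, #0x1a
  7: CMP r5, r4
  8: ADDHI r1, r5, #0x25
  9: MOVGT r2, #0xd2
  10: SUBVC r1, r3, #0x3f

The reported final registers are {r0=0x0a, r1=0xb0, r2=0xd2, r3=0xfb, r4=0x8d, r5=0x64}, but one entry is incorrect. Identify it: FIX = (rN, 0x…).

0: ✓ CMP  NZCV=0010
1: ✓ MOVNE  r1←0x86
2: · MOVVS
3: ✓ MOVPL  r2←0xa4
4: ✓ CMP  NZCV=0011
5: · SUBMI
6: · ADDGE
7: ✓ CMP  NZCV=1001
8: · ADDHI
9: ✓ MOVGT  r2←0xd2
10: · SUBVC

FIX = (r1, 0x86)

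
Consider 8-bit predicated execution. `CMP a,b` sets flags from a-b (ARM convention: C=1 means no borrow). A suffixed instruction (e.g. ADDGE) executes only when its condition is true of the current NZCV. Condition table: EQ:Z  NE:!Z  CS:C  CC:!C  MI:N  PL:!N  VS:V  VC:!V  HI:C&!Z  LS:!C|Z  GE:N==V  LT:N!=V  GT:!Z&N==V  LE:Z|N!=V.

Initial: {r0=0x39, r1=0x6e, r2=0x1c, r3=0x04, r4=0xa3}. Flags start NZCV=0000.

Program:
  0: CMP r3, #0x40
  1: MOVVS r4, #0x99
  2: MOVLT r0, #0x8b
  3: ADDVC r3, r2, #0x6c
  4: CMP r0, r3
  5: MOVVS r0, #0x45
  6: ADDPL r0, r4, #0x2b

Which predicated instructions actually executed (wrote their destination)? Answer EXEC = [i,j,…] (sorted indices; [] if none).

EXEC = [2,3,6]

[0] flags=1000 → (cmp)
[1] flags=1000 VS?F → skip
[2] flags=1000 LT?T → r0=0x8b
[3] flags=1000 VC?T → r3=0x88
[4] flags=0010 → (cmp)
[5] flags=0010 VS?F → skip
[6] flags=0010 PL?T → r0=0xce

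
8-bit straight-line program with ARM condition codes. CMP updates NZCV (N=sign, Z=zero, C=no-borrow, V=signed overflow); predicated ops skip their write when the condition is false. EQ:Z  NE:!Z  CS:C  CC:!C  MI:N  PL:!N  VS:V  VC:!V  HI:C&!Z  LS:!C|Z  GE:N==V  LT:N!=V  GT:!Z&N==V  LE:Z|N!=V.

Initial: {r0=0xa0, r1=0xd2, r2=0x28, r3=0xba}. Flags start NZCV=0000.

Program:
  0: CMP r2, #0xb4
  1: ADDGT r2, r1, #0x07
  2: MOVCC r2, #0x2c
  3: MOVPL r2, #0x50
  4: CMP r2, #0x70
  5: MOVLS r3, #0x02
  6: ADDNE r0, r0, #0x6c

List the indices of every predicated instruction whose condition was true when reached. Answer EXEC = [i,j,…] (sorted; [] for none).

[0] flags=0000 → (cmp)
[1] flags=0000 GT?T → r2=0xd9
[2] flags=0000 CC?T → r2=0x2c
[3] flags=0000 PL?T → r2=0x50
[4] flags=1000 → (cmp)
[5] flags=1000 LS?T → r3=0x02
[6] flags=1000 NE?T → r0=0x0c

EXEC = [1,2,3,5,6]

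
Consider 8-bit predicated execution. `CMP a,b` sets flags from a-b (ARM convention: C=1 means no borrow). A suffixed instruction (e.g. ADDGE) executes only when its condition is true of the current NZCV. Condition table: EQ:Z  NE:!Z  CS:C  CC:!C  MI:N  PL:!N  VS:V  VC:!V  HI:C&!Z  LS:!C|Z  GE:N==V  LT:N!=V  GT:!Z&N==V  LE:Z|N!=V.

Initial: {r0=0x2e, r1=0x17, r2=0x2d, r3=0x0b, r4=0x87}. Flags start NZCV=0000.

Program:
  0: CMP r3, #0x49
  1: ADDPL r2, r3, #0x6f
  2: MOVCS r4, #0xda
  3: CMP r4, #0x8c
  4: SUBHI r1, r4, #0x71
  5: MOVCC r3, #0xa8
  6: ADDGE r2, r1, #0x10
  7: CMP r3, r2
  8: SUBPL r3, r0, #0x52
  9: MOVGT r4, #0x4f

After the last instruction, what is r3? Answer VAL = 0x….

0: ✓ CMP  NZCV=1000
1: · ADDPL
2: · MOVCS
3: ✓ CMP  NZCV=1000
4: · SUBHI
5: ✓ MOVCC  r3←0xa8
6: · ADDGE
7: ✓ CMP  NZCV=0011
8: ✓ SUBPL  r3←0xdc
9: · MOVGT

VAL = 0xdc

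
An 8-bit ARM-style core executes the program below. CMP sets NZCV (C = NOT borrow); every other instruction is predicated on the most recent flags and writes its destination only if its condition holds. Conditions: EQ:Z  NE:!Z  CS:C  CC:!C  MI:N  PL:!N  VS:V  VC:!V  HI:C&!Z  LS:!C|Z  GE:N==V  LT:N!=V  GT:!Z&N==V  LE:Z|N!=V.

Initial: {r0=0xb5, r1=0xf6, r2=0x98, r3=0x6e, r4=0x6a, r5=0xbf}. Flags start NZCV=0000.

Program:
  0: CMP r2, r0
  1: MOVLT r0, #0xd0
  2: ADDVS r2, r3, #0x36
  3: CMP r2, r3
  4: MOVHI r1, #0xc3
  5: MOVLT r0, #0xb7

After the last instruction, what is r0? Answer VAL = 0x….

VAL = 0xb7

0: ✓ CMP  NZCV=1000
1: ✓ MOVLT  r0←0xd0
2: · ADDVS
3: ✓ CMP  NZCV=0011
4: ✓ MOVHI  r1←0xc3
5: ✓ MOVLT  r0←0xb7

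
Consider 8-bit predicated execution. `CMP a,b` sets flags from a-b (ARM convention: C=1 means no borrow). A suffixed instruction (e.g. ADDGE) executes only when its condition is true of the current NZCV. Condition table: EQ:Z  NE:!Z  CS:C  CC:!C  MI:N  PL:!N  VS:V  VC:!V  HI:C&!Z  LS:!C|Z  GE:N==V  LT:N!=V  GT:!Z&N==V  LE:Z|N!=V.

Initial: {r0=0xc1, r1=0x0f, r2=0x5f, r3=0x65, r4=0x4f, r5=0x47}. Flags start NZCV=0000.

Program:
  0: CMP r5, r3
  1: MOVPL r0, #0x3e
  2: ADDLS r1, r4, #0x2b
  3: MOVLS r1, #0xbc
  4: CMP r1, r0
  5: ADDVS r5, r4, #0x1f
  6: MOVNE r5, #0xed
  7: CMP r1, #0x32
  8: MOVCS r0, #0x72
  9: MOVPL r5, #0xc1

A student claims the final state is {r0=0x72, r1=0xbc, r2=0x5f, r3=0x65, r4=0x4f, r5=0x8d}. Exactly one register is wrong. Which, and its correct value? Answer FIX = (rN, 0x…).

FIX = (r5, 0xed)

[0] flags=1000 → (cmp)
[1] flags=1000 PL?F → skip
[2] flags=1000 LS?T → r1=0x7a
[3] flags=1000 LS?T → r1=0xbc
[4] flags=1000 → (cmp)
[5] flags=1000 VS?F → skip
[6] flags=1000 NE?T → r5=0xed
[7] flags=1010 → (cmp)
[8] flags=1010 CS?T → r0=0x72
[9] flags=1010 PL?F → skip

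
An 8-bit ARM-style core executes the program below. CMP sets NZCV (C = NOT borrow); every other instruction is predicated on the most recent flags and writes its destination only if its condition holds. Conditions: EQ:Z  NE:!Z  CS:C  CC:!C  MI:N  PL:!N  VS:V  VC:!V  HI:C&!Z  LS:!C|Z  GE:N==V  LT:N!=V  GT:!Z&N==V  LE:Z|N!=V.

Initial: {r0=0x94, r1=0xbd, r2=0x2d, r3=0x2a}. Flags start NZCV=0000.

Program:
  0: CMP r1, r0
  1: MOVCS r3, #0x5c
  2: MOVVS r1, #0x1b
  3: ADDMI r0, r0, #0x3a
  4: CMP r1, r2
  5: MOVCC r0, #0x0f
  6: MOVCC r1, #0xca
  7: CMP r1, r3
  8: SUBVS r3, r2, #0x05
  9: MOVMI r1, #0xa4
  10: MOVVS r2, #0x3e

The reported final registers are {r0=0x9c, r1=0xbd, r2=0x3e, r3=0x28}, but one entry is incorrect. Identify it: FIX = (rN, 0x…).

[0] flags=0010 → (cmp)
[1] flags=0010 CS?T → r3=0x5c
[2] flags=0010 VS?F → skip
[3] flags=0010 MI?F → skip
[4] flags=1010 → (cmp)
[5] flags=1010 CC?F → skip
[6] flags=1010 CC?F → skip
[7] flags=0011 → (cmp)
[8] flags=0011 VS?T → r3=0x28
[9] flags=0011 MI?F → skip
[10] flags=0011 VS?T → r2=0x3e

FIX = (r0, 0x94)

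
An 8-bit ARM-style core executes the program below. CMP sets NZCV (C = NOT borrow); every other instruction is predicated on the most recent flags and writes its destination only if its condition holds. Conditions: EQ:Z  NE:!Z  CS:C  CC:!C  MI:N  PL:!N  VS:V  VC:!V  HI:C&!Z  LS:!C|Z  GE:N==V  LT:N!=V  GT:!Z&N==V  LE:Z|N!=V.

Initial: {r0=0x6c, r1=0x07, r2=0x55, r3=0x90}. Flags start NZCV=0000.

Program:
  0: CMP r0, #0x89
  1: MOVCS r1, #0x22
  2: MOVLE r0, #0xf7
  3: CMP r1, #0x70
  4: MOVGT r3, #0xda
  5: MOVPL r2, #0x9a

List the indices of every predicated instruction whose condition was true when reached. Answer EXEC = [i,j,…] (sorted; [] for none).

0: ✓ CMP  NZCV=1001
1: · MOVCS
2: · MOVLE
3: ✓ CMP  NZCV=1000
4: · MOVGT
5: · MOVPL

EXEC = []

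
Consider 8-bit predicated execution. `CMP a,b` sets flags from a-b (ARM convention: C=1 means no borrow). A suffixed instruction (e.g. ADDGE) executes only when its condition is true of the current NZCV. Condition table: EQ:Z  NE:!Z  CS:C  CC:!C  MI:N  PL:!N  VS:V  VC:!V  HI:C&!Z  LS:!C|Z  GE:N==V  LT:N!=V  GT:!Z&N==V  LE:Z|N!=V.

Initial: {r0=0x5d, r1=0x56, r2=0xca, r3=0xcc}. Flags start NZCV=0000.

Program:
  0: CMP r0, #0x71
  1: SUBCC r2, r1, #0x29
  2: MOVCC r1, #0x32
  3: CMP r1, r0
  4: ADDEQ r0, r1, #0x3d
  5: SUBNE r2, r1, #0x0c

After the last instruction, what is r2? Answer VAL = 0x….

VAL = 0x26

[0] flags=1000 → (cmp)
[1] flags=1000 CC?T → r2=0x2d
[2] flags=1000 CC?T → r1=0x32
[3] flags=1000 → (cmp)
[4] flags=1000 EQ?F → skip
[5] flags=1000 NE?T → r2=0x26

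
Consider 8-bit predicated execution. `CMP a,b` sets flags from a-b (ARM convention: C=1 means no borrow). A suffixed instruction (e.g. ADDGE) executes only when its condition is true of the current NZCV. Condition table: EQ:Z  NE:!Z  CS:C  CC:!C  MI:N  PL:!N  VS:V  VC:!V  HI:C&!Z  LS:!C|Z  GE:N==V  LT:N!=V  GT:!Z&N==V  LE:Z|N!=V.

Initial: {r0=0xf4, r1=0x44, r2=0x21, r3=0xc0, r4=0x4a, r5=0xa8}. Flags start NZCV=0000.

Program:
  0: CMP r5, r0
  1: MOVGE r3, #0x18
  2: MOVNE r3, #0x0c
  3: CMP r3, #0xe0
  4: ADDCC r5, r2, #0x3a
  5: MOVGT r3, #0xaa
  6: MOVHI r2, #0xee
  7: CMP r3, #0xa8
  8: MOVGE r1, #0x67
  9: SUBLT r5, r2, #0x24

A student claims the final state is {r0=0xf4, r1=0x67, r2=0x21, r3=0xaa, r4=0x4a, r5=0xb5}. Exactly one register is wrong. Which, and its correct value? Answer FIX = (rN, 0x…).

FIX = (r5, 0x5b)

0: ✓ CMP  NZCV=1000
1: · MOVGE
2: ✓ MOVNE  r3←0x0c
3: ✓ CMP  NZCV=0000
4: ✓ ADDCC  r5←0x5b
5: ✓ MOVGT  r3←0xaa
6: · MOVHI
7: ✓ CMP  NZCV=0010
8: ✓ MOVGE  r1←0x67
9: · SUBLT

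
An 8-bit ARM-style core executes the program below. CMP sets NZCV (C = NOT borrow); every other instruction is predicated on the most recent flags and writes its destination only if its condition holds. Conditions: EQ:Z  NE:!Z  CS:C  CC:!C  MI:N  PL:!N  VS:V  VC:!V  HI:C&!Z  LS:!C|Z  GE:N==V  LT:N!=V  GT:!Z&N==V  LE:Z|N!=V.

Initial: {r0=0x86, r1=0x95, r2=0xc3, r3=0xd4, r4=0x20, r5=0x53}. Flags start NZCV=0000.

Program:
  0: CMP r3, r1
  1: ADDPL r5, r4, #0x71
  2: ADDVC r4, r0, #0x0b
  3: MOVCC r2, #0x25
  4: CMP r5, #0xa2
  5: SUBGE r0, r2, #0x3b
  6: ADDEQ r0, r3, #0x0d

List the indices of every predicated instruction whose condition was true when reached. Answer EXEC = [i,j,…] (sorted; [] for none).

[0] flags=0010 → (cmp)
[1] flags=0010 PL?T → r5=0x91
[2] flags=0010 VC?T → r4=0x91
[3] flags=0010 CC?F → skip
[4] flags=1000 → (cmp)
[5] flags=1000 GE?F → skip
[6] flags=1000 EQ?F → skip

EXEC = [1,2]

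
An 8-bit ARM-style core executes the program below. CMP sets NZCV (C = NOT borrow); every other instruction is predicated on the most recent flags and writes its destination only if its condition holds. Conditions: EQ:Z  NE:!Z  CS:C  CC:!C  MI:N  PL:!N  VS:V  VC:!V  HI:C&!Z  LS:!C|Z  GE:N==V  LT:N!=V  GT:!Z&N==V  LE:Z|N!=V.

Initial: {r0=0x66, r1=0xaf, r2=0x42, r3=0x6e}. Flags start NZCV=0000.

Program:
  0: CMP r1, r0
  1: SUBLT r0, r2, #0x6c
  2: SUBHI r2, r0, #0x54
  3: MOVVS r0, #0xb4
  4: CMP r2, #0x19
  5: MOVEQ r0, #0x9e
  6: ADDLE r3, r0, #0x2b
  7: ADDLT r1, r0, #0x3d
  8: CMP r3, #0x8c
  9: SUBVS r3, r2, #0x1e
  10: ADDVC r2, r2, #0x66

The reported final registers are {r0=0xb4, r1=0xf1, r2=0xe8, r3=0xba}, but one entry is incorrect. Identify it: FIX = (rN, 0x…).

FIX = (r3, 0xdf)

[0] flags=0011 → (cmp)
[1] flags=0011 LT?T → r0=0xd6
[2] flags=0011 HI?T → r2=0x82
[3] flags=0011 VS?T → r0=0xb4
[4] flags=0011 → (cmp)
[5] flags=0011 EQ?F → skip
[6] flags=0011 LE?T → r3=0xdf
[7] flags=0011 LT?T → r1=0xf1
[8] flags=0010 → (cmp)
[9] flags=0010 VS?F → skip
[10] flags=0010 VC?T → r2=0xe8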